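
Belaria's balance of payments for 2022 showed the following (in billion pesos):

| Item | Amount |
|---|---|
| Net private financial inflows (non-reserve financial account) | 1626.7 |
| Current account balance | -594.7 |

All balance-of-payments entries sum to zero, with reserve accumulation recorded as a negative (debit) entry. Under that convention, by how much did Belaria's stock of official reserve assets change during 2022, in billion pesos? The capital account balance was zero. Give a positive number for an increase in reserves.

Official reserve transactions balance = -((-594.7) + 1626.7) = -1032.0
An accumulation of reserves is recorded as a debit (negative entry), so the change in the stock of reserves is the negative of that balance.
Change in official reserves = -(-1032.0) = 1032.0

1032.0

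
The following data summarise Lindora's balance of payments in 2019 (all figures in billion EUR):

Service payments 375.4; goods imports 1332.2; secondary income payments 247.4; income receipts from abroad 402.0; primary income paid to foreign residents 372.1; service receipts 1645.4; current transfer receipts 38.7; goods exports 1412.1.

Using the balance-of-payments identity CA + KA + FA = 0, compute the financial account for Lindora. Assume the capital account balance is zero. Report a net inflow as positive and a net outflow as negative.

-1171.1

Goods balance = 1412.1 - 1332.2 = 79.9
Services balance = 1645.4 - 375.4 = 1270.0
Trade balance (goods + services) = 79.9 + 1270.0 = 1349.9
Net primary income = 402.0 - 372.1 = 29.9
Net secondary income = 38.7 - 247.4 = -208.7
Current account = 1349.9 + 29.9 + (-208.7) = 1171.1
Financial account = -(1171.1) = -1171.1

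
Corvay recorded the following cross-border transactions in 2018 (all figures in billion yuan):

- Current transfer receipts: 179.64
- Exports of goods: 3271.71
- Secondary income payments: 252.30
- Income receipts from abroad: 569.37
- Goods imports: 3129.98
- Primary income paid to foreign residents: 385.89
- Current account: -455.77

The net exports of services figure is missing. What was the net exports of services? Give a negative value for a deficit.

Current account = goods balance + services balance + net primary income + net secondary income
Sum of the known components = 252.55
Net exports of services = CA - (known components) = -455.77 - 252.55 = -708.32

-708.32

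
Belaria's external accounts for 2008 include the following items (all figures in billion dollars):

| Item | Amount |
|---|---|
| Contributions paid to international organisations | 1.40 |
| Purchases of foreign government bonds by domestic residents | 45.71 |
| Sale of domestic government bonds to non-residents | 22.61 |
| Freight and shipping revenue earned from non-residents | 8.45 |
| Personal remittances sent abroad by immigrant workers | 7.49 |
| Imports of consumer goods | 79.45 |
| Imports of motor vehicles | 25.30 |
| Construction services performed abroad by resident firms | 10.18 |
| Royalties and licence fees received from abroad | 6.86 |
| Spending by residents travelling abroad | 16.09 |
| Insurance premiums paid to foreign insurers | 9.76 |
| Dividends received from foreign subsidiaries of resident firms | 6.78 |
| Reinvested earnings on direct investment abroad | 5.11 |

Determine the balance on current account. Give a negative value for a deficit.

-102.11

Goods: -79.45 - 25.30 = -104.75
Services: -16.09 - 9.76 + 10.18 + 6.86 + 8.45 = -0.36
Primary income: 5.11 + 6.78 = 11.89
Secondary income: -7.49 - 1.40 = -8.89
Current account = (-104.75) + (-0.36) + 11.89 + (-8.89) = -102.11
(Excluded from the current account — financial account: purchases of foreign government bonds by domestic residents 45.71, sale of domestic government bonds to non-residents 22.61.)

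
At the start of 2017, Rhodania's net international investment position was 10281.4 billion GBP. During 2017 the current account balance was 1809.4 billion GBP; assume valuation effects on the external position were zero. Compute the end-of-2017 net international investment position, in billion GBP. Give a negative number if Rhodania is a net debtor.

12090.8

With no valuation effects, change in NIIP = current account = 1809.4
End-of-year NIIP = 10281.4 + 1809.4 = 12090.8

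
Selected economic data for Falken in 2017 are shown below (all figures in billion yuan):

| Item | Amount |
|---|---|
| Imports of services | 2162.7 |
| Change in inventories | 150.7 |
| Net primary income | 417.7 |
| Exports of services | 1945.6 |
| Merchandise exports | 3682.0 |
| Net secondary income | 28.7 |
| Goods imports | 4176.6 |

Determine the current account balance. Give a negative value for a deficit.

Goods balance = 3682.0 - 4176.6 = -494.6
Services balance = 1945.6 - 2162.7 = -217.1
Trade balance (goods + services) = -494.6 + (-217.1) = -711.7
Net primary income = 417.7
Net secondary income = 28.7
Current account = -711.7 + 417.7 + 28.7 = -265.3

-265.3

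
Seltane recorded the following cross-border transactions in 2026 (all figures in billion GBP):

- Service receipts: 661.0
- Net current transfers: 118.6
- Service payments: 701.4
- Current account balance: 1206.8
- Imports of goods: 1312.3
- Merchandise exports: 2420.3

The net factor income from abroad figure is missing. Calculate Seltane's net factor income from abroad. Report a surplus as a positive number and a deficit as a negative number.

20.6

Current account = goods balance + services balance + net primary income + net secondary income
Sum of the known components = 1186.2
Net factor income from abroad = CA - (known components) = 1206.8 - 1186.2 = 20.6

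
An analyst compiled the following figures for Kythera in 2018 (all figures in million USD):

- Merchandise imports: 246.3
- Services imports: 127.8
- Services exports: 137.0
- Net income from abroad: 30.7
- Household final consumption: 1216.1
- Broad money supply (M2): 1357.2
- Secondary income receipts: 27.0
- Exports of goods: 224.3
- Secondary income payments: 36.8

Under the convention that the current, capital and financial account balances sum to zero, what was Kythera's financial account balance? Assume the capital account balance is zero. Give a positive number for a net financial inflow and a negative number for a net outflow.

-8.1

Goods balance = 224.3 - 246.3 = -22.0
Services balance = 137.0 - 127.8 = 9.2
Trade balance (goods + services) = -22.0 + 9.2 = -12.8
Net primary income = 30.7
Net secondary income = 27.0 - 36.8 = -9.8
Current account = -12.8 + 30.7 + (-9.8) = 8.1
Financial account = -(8.1) = -8.1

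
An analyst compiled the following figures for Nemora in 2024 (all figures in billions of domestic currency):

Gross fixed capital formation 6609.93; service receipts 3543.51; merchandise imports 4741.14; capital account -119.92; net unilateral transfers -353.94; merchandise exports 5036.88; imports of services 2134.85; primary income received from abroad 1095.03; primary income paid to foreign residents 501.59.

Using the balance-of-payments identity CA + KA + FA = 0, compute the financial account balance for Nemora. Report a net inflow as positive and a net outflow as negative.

-1823.98

Goods balance = 5036.88 - 4741.14 = 295.74
Services balance = 3543.51 - 2134.85 = 1408.66
Trade balance (goods + services) = 295.74 + 1408.66 = 1704.40
Net primary income = 1095.03 - 501.59 = 593.44
Net secondary income = -353.94
Current account = 1704.40 + 593.44 + (-353.94) = 1943.90
Financial account = -(1943.90 + (-119.92)) = -1823.98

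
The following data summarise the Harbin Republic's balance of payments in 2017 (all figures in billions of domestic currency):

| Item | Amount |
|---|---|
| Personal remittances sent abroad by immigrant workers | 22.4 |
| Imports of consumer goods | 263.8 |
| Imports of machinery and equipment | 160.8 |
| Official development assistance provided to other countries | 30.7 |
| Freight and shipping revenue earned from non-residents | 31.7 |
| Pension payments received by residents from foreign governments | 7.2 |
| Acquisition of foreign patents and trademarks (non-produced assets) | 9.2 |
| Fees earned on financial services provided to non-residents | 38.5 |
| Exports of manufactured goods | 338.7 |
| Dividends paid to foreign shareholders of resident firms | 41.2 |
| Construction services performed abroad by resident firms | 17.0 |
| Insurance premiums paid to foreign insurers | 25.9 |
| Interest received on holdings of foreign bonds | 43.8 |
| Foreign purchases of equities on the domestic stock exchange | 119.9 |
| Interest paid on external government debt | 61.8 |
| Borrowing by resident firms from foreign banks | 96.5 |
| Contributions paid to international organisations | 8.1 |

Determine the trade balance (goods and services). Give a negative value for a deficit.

Goods: -263.8 + 338.7 - 160.8 = -85.9
Services: 17.0 + 38.5 - 25.9 + 31.7 = 61.3
Trade balance = -85.9 + 61.3 = -24.6
(Excluded from the trade balance — secondary income: personal remittances sent abroad by immigrant workers 22.4, official development assistance provided to other countries 30.7, pension payments received by residents from foreign governments 7.2, contributions paid to international organisations 8.1; capital account: acquisition of foreign patents and trademarks (non-produced assets) 9.2; primary income: dividends paid to foreign shareholders of resident firms 41.2, interest received on holdings of foreign bonds 43.8, interest paid on external government debt 61.8; financial account: foreign purchases of equities on the domestic stock exchange 119.9, borrowing by resident firms from foreign banks 96.5.)

-24.6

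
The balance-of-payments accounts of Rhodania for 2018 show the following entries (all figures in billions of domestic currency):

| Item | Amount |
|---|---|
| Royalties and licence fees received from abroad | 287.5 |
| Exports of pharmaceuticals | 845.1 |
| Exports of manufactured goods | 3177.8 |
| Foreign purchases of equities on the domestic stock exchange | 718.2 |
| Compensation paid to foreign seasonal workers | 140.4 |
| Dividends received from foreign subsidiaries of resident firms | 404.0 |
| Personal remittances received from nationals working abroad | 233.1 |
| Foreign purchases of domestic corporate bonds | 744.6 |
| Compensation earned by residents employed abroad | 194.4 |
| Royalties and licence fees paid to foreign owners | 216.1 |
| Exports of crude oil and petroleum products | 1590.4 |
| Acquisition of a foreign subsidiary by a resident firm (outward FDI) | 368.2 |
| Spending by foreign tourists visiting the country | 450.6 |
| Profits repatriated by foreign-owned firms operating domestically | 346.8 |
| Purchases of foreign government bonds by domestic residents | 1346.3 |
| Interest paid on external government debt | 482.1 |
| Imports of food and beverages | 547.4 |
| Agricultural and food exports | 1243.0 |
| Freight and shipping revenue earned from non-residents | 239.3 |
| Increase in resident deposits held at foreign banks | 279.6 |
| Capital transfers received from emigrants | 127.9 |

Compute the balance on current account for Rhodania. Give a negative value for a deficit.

6932.4

Goods: 1243.0 + 1590.4 + 845.1 - 547.4 + 3177.8 = 6308.9
Services: 450.6 - 216.1 + 287.5 + 239.3 = 761.3
Primary income: -140.4 + 194.4 - 346.8 + 404.0 - 482.1 = -370.9
Secondary income: 233.1
Current account = 6308.9 + 761.3 + (-370.9) + 233.1 = 6932.4
(Excluded from the current account — financial account: foreign purchases of equities on the domestic stock exchange 718.2, foreign purchases of domestic corporate bonds 744.6, acquisition of a foreign subsidiary by a resident firm (outward FDI) 368.2, purchases of foreign government bonds by domestic residents 1346.3, increase in resident deposits held at foreign banks 279.6; capital account: capital transfers received from emigrants 127.9.)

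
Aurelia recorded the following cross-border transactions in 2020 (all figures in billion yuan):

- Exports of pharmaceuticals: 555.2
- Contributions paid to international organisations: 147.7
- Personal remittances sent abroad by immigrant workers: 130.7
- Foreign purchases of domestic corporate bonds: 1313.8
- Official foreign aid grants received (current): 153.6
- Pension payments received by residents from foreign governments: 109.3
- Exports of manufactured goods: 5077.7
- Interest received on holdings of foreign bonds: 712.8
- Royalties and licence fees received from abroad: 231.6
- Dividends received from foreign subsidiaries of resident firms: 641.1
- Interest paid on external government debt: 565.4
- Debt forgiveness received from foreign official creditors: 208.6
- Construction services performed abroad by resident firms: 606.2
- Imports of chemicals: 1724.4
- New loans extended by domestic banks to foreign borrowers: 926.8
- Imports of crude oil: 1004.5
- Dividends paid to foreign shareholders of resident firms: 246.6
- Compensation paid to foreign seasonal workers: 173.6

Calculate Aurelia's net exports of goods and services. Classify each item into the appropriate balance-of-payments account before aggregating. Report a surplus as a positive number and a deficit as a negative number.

3741.8

Goods: 5077.7 - 1004.5 + 555.2 - 1724.4 = 2904.0
Services: 606.2 + 231.6 = 837.8
Trade balance = 2904.0 + 837.8 = 3741.8
(Excluded from the trade balance — secondary income: contributions paid to international organisations 147.7, personal remittances sent abroad by immigrant workers 130.7, official foreign aid grants received (current) 153.6, pension payments received by residents from foreign governments 109.3; financial account: foreign purchases of domestic corporate bonds 1313.8, new loans extended by domestic banks to foreign borrowers 926.8; primary income: interest received on holdings of foreign bonds 712.8, dividends received from foreign subsidiaries of resident firms 641.1, interest paid on external government debt 565.4, dividends paid to foreign shareholders of resident firms 246.6, compensation paid to foreign seasonal workers 173.6; capital account: debt forgiveness received from foreign official creditors 208.6.)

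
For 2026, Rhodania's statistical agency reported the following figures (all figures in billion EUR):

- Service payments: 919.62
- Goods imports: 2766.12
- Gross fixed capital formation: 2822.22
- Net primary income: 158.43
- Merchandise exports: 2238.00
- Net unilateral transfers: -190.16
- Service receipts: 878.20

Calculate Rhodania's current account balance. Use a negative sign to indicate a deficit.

Goods balance = 2238.00 - 2766.12 = -528.12
Services balance = 878.20 - 919.62 = -41.42
Trade balance (goods + services) = -528.12 + (-41.42) = -569.54
Net primary income = 158.43
Net secondary income = -190.16
Current account = -569.54 + 158.43 + (-190.16) = -601.27

-601.27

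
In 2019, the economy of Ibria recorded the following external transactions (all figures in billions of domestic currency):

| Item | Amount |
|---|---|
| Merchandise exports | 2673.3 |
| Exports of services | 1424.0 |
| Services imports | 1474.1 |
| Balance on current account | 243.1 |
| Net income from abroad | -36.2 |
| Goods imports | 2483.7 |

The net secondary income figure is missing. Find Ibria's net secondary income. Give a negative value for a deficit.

139.8

Current account = goods balance + services balance + net primary income + net secondary income
Sum of the known components = 103.3
Net secondary income = CA - (known components) = 243.1 - 103.3 = 139.8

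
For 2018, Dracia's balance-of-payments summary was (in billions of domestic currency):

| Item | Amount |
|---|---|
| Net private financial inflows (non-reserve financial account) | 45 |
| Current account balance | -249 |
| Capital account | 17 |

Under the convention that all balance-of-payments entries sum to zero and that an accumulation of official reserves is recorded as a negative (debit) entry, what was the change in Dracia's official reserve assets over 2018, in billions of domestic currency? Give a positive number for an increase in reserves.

-187

Official reserve transactions balance = -((-249) + 17 + 45) = 187
An accumulation of reserves is recorded as a debit (negative entry), so the change in the stock of reserves is the negative of that balance.
Change in official reserves = -(187) = -187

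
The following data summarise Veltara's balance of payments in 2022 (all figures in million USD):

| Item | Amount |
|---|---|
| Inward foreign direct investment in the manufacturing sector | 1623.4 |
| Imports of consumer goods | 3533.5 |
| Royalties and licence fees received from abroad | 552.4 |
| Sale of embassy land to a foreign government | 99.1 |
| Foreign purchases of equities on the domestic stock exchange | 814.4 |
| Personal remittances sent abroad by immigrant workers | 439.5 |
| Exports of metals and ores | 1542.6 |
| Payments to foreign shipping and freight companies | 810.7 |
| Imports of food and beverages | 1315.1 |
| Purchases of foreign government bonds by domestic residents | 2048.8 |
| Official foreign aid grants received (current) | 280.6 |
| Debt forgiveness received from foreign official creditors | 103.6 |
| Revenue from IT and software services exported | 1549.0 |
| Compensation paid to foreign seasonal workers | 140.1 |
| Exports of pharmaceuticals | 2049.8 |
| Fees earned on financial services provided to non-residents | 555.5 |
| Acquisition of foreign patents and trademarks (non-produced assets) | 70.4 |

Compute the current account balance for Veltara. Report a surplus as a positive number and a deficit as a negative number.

Goods: 2049.8 - 1315.1 - 3533.5 + 1542.6 = -1256.2
Services: 552.4 + 1549.0 - 810.7 + 555.5 = 1846.2
Primary income: -140.1
Secondary income: -439.5 + 280.6 = -158.9
Current account = (-1256.2) + 1846.2 + (-140.1) + (-158.9) = 291.0
(Excluded from the current account — financial account: inward foreign direct investment in the manufacturing sector 1623.4, foreign purchases of equities on the domestic stock exchange 814.4, purchases of foreign government bonds by domestic residents 2048.8; capital account: sale of embassy land to a foreign government 99.1, debt forgiveness received from foreign official creditors 103.6, acquisition of foreign patents and trademarks (non-produced assets) 70.4.)

291.0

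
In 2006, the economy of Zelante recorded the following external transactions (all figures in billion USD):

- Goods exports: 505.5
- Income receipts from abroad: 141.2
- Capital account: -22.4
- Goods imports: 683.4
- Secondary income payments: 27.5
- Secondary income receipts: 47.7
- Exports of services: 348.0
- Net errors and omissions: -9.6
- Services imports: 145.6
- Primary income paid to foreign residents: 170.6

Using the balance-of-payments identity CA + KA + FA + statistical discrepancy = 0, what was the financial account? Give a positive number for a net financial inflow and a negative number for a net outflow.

16.7

Goods balance = 505.5 - 683.4 = -177.9
Services balance = 348.0 - 145.6 = 202.4
Trade balance (goods + services) = -177.9 + 202.4 = 24.5
Net primary income = 141.2 - 170.6 = -29.4
Net secondary income = 47.7 - 27.5 = 20.2
Current account = 24.5 + (-29.4) + 20.2 = 15.3
Financial account = -(15.3 + (-22.4) + (-9.6)) = 16.7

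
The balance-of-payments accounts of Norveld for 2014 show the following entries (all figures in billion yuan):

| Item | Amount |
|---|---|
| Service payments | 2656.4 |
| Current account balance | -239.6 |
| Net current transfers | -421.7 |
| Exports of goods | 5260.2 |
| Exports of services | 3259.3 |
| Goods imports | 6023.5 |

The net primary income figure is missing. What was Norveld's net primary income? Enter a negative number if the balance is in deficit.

342.5

Current account = goods balance + services balance + net primary income + net secondary income
Sum of the known components = -582.1
Net primary income = CA - (known components) = -239.6 - (-582.1) = 342.5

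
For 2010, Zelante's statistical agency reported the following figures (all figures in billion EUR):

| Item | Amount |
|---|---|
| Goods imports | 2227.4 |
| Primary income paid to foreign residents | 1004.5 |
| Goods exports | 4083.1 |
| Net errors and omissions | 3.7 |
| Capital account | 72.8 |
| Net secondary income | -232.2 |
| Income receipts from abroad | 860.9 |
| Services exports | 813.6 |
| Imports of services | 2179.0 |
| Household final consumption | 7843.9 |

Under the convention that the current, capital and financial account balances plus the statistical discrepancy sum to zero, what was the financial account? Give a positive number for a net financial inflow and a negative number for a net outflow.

-191.0

Goods balance = 4083.1 - 2227.4 = 1855.7
Services balance = 813.6 - 2179.0 = -1365.4
Trade balance (goods + services) = 1855.7 + (-1365.4) = 490.3
Net primary income = 860.9 - 1004.5 = -143.6
Net secondary income = -232.2
Current account = 490.3 + (-143.6) + (-232.2) = 114.5
Financial account = -(114.5 + 72.8 + 3.7) = -191.0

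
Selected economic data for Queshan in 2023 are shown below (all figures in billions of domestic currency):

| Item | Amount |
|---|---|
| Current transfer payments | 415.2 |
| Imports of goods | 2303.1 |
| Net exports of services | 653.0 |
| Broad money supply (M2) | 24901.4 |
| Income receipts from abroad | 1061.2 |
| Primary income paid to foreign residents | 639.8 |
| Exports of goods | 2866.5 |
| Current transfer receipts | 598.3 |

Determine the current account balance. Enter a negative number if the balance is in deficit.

1820.9

Goods balance = 2866.5 - 2303.1 = 563.4
Services balance = 653.0
Trade balance (goods + services) = 563.4 + 653.0 = 1216.4
Net primary income = 1061.2 - 639.8 = 421.4
Net secondary income = 598.3 - 415.2 = 183.1
Current account = 1216.4 + 421.4 + 183.1 = 1820.9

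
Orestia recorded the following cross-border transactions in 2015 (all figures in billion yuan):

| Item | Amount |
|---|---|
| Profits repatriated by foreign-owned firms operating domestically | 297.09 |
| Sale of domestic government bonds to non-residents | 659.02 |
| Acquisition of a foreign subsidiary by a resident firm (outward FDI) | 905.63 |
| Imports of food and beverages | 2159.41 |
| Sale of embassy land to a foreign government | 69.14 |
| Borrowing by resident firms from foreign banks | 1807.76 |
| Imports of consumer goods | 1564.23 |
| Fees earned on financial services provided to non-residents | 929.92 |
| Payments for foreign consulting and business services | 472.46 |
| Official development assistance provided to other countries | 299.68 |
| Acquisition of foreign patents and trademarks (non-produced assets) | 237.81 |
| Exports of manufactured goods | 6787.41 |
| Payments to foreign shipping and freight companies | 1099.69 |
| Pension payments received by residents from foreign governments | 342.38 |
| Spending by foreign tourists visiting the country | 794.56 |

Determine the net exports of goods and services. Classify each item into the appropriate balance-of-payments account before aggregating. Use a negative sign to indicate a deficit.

Goods: -1564.23 - 2159.41 + 6787.41 = 3063.77
Services: 929.92 - 472.46 + 794.56 - 1099.69 = 152.33
Trade balance = 3063.77 + 152.33 = 3216.10
(Excluded from the trade balance — primary income: profits repatriated by foreign-owned firms operating domestically 297.09; financial account: sale of domestic government bonds to non-residents 659.02, acquisition of a foreign subsidiary by a resident firm (outward FDI) 905.63, borrowing by resident firms from foreign banks 1807.76; capital account: sale of embassy land to a foreign government 69.14, acquisition of foreign patents and trademarks (non-produced assets) 237.81; secondary income: official development assistance provided to other countries 299.68, pension payments received by residents from foreign governments 342.38.)

3216.10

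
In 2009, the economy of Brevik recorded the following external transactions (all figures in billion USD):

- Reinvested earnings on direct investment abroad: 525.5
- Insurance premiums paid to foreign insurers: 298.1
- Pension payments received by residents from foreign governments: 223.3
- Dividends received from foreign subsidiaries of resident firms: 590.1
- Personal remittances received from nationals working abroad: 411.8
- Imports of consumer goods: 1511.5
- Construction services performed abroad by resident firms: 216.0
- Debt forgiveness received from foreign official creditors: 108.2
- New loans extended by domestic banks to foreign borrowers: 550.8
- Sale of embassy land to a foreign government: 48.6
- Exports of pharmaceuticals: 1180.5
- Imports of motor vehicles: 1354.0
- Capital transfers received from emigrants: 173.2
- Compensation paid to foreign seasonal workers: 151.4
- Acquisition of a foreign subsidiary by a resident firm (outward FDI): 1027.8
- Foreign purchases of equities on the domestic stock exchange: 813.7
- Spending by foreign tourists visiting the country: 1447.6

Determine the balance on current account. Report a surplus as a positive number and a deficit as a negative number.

Goods: -1511.5 + 1180.5 - 1354.0 = -1685.0
Services: -298.1 + 1447.6 + 216.0 = 1365.5
Primary income: -151.4 + 525.5 + 590.1 = 964.2
Secondary income: 223.3 + 411.8 = 635.1
Current account = (-1685.0) + 1365.5 + 964.2 + 635.1 = 1279.8
(Excluded from the current account — capital account: debt forgiveness received from foreign official creditors 108.2, sale of embassy land to a foreign government 48.6, capital transfers received from emigrants 173.2; financial account: new loans extended by domestic banks to foreign borrowers 550.8, acquisition of a foreign subsidiary by a resident firm (outward FDI) 1027.8, foreign purchases of equities on the domestic stock exchange 813.7.)

1279.8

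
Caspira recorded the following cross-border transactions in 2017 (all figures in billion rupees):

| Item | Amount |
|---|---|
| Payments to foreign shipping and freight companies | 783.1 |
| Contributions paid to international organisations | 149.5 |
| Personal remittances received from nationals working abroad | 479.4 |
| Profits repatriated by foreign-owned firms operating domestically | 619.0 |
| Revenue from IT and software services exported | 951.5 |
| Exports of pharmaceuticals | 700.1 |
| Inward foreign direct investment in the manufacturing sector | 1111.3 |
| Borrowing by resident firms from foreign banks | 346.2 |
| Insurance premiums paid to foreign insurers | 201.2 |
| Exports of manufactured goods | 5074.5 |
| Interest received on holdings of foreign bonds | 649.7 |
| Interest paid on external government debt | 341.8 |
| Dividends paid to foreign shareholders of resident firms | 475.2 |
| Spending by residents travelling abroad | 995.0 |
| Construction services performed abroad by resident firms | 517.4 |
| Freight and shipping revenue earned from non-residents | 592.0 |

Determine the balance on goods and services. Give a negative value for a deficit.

5856.2

Goods: 5074.5 + 700.1 = 5774.6
Services: -995.0 + 517.4 - 201.2 + 592.0 + 951.5 - 783.1 = 81.6
Trade balance = 5774.6 + 81.6 = 5856.2
(Excluded from the trade balance — secondary income: contributions paid to international organisations 149.5, personal remittances received from nationals working abroad 479.4; primary income: profits repatriated by foreign-owned firms operating domestically 619.0, interest received on holdings of foreign bonds 649.7, interest paid on external government debt 341.8, dividends paid to foreign shareholders of resident firms 475.2; financial account: inward foreign direct investment in the manufacturing sector 1111.3, borrowing by resident firms from foreign banks 346.2.)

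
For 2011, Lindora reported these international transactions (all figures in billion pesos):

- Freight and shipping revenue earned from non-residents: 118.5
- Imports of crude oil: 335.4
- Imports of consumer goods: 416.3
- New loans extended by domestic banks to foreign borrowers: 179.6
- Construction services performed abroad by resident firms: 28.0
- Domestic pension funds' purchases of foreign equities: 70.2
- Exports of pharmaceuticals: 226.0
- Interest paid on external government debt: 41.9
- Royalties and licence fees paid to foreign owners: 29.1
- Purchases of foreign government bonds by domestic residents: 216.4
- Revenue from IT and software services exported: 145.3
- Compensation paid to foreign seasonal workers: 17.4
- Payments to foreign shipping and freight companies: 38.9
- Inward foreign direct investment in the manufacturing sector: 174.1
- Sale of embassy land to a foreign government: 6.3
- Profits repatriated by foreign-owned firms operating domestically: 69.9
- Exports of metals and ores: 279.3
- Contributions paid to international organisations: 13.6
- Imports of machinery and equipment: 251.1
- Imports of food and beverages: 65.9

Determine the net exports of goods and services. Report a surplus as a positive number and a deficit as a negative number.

-339.6

Goods: -251.1 - 416.3 - 65.9 - 335.4 + 279.3 + 226.0 = -563.4
Services: -38.9 + 145.3 + 118.5 + 28.0 - 29.1 = 223.8
Trade balance = -563.4 + 223.8 = -339.6
(Excluded from the trade balance — financial account: new loans extended by domestic banks to foreign borrowers 179.6, domestic pension funds' purchases of foreign equities 70.2, purchases of foreign government bonds by domestic residents 216.4, inward foreign direct investment in the manufacturing sector 174.1; primary income: interest paid on external government debt 41.9, compensation paid to foreign seasonal workers 17.4, profits repatriated by foreign-owned firms operating domestically 69.9; capital account: sale of embassy land to a foreign government 6.3; secondary income: contributions paid to international organisations 13.6.)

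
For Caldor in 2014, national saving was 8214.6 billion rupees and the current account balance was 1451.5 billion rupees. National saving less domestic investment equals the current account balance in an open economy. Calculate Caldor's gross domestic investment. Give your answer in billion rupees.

6763.1

I = S - CA = 8214.6 - 1451.5 = 6763.1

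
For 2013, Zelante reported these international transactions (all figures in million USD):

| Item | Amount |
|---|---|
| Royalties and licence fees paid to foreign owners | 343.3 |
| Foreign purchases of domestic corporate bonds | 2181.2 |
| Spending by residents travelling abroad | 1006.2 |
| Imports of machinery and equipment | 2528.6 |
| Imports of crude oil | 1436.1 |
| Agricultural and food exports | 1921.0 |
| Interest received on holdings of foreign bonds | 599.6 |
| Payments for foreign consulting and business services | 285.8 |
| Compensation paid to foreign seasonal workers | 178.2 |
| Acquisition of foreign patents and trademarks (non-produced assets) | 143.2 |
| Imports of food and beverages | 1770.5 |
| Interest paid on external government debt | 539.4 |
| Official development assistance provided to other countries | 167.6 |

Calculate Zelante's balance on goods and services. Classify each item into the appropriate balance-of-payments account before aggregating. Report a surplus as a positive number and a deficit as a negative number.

Goods: 1921.0 - 1436.1 - 1770.5 - 2528.6 = -3814.2
Services: -285.8 - 1006.2 - 343.3 = -1635.3
Trade balance = -3814.2 + (-1635.3) = -5449.5
(Excluded from the trade balance — financial account: foreign purchases of domestic corporate bonds 2181.2; primary income: interest received on holdings of foreign bonds 599.6, compensation paid to foreign seasonal workers 178.2, interest paid on external government debt 539.4; capital account: acquisition of foreign patents and trademarks (non-produced assets) 143.2; secondary income: official development assistance provided to other countries 167.6.)

-5449.5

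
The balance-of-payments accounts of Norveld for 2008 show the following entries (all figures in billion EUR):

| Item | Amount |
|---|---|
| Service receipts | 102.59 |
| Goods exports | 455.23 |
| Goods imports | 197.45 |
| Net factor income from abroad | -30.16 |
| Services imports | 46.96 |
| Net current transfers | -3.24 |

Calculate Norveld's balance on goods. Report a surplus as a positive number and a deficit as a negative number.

257.78

Goods balance = 455.23 - 197.45 = 257.78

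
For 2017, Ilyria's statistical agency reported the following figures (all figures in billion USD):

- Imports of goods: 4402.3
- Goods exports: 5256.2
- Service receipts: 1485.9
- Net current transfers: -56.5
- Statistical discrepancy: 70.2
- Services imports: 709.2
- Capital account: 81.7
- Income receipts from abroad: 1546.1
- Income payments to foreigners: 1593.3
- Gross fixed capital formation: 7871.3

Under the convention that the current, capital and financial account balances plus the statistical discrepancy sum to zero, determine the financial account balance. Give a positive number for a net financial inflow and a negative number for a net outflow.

-1678.8

Goods balance = 5256.2 - 4402.3 = 853.9
Services balance = 1485.9 - 709.2 = 776.7
Trade balance (goods + services) = 853.9 + 776.7 = 1630.6
Net primary income = 1546.1 - 1593.3 = -47.2
Net secondary income = -56.5
Current account = 1630.6 + (-47.2) + (-56.5) = 1526.9
Financial account = -(1526.9 + 81.7 + 70.2) = -1678.8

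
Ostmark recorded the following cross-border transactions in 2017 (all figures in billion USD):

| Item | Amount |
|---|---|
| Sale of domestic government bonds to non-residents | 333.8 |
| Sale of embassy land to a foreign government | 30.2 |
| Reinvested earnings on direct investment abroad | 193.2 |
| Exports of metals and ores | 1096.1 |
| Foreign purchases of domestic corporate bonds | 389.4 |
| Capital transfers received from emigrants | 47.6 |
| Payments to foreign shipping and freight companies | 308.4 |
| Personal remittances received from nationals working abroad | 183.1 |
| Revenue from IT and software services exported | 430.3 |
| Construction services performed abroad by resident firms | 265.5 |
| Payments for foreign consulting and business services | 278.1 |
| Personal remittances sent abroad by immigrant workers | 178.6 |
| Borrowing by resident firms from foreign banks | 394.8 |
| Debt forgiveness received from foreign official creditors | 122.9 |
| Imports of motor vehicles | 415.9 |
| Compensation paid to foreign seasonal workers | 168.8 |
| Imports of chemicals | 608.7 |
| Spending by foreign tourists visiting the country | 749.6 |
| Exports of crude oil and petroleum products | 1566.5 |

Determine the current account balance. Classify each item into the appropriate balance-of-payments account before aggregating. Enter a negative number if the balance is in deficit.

Goods: 1096.1 + 1566.5 - 415.9 - 608.7 = 1638.0
Services: 430.3 - 278.1 + 265.5 - 308.4 + 749.6 = 858.9
Primary income: -168.8 + 193.2 = 24.4
Secondary income: -178.6 + 183.1 = 4.5
Current account = 1638.0 + 858.9 + 24.4 + 4.5 = 2525.8
(Excluded from the current account — financial account: sale of domestic government bonds to non-residents 333.8, foreign purchases of domestic corporate bonds 389.4, borrowing by resident firms from foreign banks 394.8; capital account: sale of embassy land to a foreign government 30.2, capital transfers received from emigrants 47.6, debt forgiveness received from foreign official creditors 122.9.)

2525.8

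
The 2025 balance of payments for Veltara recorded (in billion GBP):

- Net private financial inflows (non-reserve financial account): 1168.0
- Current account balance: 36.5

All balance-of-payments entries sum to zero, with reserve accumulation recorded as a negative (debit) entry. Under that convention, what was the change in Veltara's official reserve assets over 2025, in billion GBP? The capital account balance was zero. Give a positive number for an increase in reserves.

Official reserve transactions balance = -(36.5 + 1168.0) = -1204.5
An accumulation of reserves is recorded as a debit (negative entry), so the change in the stock of reserves is the negative of that balance.
Change in official reserves = -(-1204.5) = 1204.5

1204.5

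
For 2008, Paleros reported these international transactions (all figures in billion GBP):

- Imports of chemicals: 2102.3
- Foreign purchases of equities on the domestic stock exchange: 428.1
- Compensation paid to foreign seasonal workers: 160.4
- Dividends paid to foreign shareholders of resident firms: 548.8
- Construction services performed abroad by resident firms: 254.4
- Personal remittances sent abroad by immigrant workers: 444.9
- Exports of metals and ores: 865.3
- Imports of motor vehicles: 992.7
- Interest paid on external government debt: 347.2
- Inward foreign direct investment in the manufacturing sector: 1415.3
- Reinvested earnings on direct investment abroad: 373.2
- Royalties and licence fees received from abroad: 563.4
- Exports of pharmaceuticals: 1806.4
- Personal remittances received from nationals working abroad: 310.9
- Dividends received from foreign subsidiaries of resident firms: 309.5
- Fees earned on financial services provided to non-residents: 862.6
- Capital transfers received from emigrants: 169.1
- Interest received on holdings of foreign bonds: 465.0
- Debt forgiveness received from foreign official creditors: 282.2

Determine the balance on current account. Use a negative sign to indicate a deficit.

1214.4

Goods: -2102.3 + 865.3 + 1806.4 - 992.7 = -423.3
Services: 254.4 + 563.4 + 862.6 = 1680.4
Primary income: -548.8 + 309.5 + 373.2 + 465.0 - 347.2 - 160.4 = 91.3
Secondary income: 310.9 - 444.9 = -134.0
Current account = (-423.3) + 1680.4 + 91.3 + (-134.0) = 1214.4
(Excluded from the current account — financial account: foreign purchases of equities on the domestic stock exchange 428.1, inward foreign direct investment in the manufacturing sector 1415.3; capital account: capital transfers received from emigrants 169.1, debt forgiveness received from foreign official creditors 282.2.)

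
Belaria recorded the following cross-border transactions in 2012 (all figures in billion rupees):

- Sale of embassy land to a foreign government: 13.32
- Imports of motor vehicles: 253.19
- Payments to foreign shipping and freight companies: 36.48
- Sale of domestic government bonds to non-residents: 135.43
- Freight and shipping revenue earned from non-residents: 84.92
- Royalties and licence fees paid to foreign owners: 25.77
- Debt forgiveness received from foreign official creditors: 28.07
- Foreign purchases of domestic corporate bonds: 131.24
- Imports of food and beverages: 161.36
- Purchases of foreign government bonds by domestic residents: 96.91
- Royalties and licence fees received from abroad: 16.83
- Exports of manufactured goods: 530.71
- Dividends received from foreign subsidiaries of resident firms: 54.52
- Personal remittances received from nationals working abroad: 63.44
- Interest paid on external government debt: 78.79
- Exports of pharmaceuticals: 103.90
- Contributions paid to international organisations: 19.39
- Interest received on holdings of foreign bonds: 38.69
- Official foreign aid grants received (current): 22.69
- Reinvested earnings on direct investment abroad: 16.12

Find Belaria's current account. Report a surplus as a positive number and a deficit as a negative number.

356.84

Goods: 530.71 + 103.90 - 161.36 - 253.19 = 220.06
Services: -25.77 + 16.83 - 36.48 + 84.92 = 39.50
Primary income: 16.12 + 38.69 + 54.52 - 78.79 = 30.54
Secondary income: -19.39 + 63.44 + 22.69 = 66.74
Current account = 220.06 + 39.50 + 30.54 + 66.74 = 356.84
(Excluded from the current account — capital account: sale of embassy land to a foreign government 13.32, debt forgiveness received from foreign official creditors 28.07; financial account: sale of domestic government bonds to non-residents 135.43, foreign purchases of domestic corporate bonds 131.24, purchases of foreign government bonds by domestic residents 96.91.)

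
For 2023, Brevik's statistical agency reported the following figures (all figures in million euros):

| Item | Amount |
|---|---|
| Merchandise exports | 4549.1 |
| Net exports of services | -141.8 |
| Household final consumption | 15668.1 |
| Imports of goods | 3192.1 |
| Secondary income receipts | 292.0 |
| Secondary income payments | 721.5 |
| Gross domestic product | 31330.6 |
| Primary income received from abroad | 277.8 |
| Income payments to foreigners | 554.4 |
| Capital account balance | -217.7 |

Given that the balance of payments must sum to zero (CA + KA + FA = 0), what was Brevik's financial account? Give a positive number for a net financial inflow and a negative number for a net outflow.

-291.4

Goods balance = 4549.1 - 3192.1 = 1357.0
Services balance = -141.8
Trade balance (goods + services) = 1357.0 + (-141.8) = 1215.2
Net primary income = 277.8 - 554.4 = -276.6
Net secondary income = 292.0 - 721.5 = -429.5
Current account = 1215.2 + (-276.6) + (-429.5) = 509.1
Financial account = -(509.1 + (-217.7)) = -291.4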